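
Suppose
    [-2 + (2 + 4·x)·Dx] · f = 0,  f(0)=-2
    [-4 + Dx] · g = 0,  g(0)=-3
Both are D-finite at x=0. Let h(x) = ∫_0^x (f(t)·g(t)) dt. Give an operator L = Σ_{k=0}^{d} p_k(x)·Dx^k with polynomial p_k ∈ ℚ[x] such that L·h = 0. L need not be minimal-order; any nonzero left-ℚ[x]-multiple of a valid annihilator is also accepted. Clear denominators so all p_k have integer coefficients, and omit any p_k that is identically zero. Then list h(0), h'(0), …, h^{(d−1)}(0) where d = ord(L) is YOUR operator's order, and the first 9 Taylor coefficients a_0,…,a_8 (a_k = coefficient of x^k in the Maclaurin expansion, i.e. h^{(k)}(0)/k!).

L = (-5 - 8·x)·Dx + (1 + 2·x)·Dx^2  (order 2).
h: a_k = 0, 6, 15, 23, 103/4, 449/20, 1949/120, 1643/168, 36047/6720, …
ICs: h(0) = 0, h′(0) = 6.

f: a_k = -2, -2, 1, -1, 5/4, -7/4, 21/8, -33/8, 429/64, …
g: a_k = -3, -12, -24, -32, -32, -128/5, -256/15, -1024/105, -512/105, …
Sym-product of L_f,L_g gives L₀ (≤ ord 1).
h=∫₀ˣh₀: take L = L₀·Dx.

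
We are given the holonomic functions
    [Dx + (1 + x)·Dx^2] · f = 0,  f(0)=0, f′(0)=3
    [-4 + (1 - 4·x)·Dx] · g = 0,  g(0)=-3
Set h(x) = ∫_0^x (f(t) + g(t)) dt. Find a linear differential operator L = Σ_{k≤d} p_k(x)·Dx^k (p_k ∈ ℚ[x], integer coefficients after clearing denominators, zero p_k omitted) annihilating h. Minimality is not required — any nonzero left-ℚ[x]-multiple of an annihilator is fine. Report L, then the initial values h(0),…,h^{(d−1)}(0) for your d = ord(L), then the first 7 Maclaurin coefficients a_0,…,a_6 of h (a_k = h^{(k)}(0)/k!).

f: a_k = 0, 3, -3/2, 1, -3/4, 3/5, -1/2, …
g: a_k = -3, -12, -48, -192, -768, -3072, -12288, …
Weyl lclm of L_f,L_g ⇒ L₀ (ord ≤ 3).
∫: right-multiply L₀ by Dx.
L = (-112 - 32·x)·Dx^2 + (-94 - 208·x - 64·x^2)·Dx^3 + (9 - 23·x - 48·x^2 - 16·x^3)·Dx^4  (order 4).
h: a_k = 0, -3, -9/2, -33/2, -191/4, -615/4, -5119/10, …
ICs: h(0) = 0, h′(0) = -3, h′′(0) = -9, h′′′(0) = -99.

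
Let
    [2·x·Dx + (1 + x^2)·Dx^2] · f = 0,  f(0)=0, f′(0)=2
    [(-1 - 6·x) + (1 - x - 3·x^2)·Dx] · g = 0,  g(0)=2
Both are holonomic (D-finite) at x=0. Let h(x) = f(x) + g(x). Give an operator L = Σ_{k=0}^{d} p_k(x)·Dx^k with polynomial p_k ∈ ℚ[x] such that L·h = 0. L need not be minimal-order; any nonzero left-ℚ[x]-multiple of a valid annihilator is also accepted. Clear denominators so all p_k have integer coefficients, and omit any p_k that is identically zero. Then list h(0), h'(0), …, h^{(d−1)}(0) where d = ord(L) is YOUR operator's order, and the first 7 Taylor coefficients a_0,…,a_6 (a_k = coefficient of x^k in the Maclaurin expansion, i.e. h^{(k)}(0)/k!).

L = (8 - 32·x - 300·x^2 - 504·x^3 - 1134·x^4 - 162·x^6)·Dx + (-22 - 148·x - 184·x^2 - 576·x^3 - 441·x^4 - 918·x^5 - 27·x^6 - 162·x^7)·Dx^2 + (4 + 6·x + 18·x^2 - 60·x^3 - 85·x^4 - 75·x^5 - 126·x^6 - 9·x^7 - 27·x^8)·Dx^3  (order 3).
h: a_k = 2, 4, 8, 40/3, 38, 402/5, 194, …
ICs: h(0) = 2, h′(0) = 4, h′′(0) = 16.

f: a_k = 0, 2, 0, -2/3, 0, 2/5, 0, …
g: a_k = 2, 2, 8, 14, 38, 80, 194, …
Sum ⇒ L₀ = lclm(L_f,L_g) in ℚ(x)⟨Dx⟩.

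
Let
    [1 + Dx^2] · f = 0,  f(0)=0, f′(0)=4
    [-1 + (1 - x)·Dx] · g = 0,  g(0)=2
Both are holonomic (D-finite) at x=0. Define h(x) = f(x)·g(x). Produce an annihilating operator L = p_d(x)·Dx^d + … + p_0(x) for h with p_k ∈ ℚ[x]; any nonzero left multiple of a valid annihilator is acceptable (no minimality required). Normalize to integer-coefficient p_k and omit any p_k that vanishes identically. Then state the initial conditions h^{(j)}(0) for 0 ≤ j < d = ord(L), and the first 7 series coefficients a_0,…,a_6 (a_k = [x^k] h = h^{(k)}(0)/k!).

L = (-1 + x) + 2·Dx + (-1 + x)·Dx^2  (order 2).
h: a_k = 0, 8, 8, 20/3, 20/3, 101/15, 101/15, …
ICs: h(0) = 0, h′(0) = 8.

f: a_k = 0, 4, 0, -2/3, 0, 1/30, 0, …
g: a_k = 2, 2, 2, 2, 2, 2, 2, …
Product ⇒ symmetric product L₀, ord ≤ 2.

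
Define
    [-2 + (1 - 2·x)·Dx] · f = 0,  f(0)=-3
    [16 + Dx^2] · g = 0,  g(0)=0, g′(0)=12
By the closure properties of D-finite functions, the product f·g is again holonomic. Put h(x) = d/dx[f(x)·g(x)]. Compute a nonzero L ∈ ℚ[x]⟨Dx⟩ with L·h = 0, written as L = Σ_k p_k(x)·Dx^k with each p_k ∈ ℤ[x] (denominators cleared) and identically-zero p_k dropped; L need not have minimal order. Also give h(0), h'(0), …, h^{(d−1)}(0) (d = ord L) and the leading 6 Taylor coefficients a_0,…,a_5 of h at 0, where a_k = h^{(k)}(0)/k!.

L = (8 - 64·x + 64·x^2) + (-4 + 8·x)·Dx + (1 - 4·x + 4·x^2)·Dx^2  (order 2).
h: a_k = -36, -144, -144, -384, -1344, -16128/5, …
ICs: h(0) = -36, h′(0) = -144.

f: a_k = -3, -6, -12, -24, -48, -96, …
g: a_k = 0, 12, 0, -32, 0, 128/5, …
Sym-product of L_f,L_g gives L₀ (≤ ord 2).
h₀' ⇒ L via d/dx closure of L₀.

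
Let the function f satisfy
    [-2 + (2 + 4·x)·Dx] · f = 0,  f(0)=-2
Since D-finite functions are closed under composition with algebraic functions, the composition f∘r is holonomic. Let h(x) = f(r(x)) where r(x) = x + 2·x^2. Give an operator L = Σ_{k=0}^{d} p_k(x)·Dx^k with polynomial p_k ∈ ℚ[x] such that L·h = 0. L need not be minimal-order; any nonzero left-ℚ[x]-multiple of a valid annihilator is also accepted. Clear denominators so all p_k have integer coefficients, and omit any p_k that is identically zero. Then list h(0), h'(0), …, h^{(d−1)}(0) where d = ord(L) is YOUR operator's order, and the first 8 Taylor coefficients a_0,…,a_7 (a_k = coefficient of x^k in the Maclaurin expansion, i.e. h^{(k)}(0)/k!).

L = (-1 - 4·x) + (1 + 2·x + 4·x^2)·Dx  (order 1).
h: a_k = -2, -2, -3, 3, -3/4, -15/4, 57/8, -21/8, …
ICs: h(0) = -2.

f: a_k = -2, -2, 1, -1, 5/4, -7/4, 21/8, -33/8, …
L₀ from L_f via x↦r, Dx↦r'^{-1}Dx.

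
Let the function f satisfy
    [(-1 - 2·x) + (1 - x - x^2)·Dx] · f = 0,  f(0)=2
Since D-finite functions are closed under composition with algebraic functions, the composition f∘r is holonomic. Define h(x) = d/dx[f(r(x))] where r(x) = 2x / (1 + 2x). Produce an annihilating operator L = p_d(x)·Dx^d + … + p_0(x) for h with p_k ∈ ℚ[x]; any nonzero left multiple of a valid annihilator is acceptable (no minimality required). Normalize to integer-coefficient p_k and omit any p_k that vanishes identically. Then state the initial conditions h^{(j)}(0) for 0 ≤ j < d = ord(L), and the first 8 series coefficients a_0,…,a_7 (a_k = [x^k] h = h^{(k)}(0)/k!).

f: a_k = 2, 2, 4, 6, 10, 16, 26, 42, …
h₀=f(r): pull back L_f along r ⇒ L₀.
Derive L from L₀ (diff closure).
L = (4 + 24·x + 96·x^2 + 96·x^3) + (-1 - 10·x - 24·x^2 + 8·x^3 + 48·x^4)·Dx  (order 1).
h: a_k = 4, 16, 0, 128, -320, 1536, -5376, 20480, …
ICs: h(0) = 4.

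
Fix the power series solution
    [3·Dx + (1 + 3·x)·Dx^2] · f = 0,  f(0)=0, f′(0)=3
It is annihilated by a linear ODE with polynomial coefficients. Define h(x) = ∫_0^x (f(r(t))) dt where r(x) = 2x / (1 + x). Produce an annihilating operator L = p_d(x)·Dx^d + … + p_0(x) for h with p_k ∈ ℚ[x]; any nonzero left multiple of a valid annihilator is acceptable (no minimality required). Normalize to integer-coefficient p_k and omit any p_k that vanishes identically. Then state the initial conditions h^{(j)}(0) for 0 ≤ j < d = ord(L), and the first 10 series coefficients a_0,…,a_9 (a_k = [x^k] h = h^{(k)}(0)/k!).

f: a_k = 0, 3, -9/2, 9, -81/4, 243/5, -243/2, 2187/7, -6561/8, 2187, …
h₀=f(r): pull back L_f along r ⇒ L₀.
h=∫₀ˣh₀: take L = L₀·Dx.
L = (8 + 14·x)·Dx^2 + (1 + 8·x + 7·x^2)·Dx^3  (order 3).
h: a_k = 0, 0, 3, -8, 57/2, -120, 2801/5, -19608/7, 411771/28, -240200/3, …
ICs: h(0) = 0, h′(0) = 0, h′′(0) = 6.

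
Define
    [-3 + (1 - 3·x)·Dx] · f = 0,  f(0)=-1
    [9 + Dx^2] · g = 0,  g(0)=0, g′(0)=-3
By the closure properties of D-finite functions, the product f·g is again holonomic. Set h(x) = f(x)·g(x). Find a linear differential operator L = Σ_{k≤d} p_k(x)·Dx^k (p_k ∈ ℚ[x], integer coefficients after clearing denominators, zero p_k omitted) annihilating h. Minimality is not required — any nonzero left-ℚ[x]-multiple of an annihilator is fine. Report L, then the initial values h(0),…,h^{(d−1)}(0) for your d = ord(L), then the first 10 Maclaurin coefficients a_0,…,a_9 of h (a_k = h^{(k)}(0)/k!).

L = (-9 + 27·x) + 6·Dx + (-1 + 3·x)·Dx^2  (order 2).
h: a_k = 0, 3, 9, 45/2, 135/2, 8181/40, 24543/40, 1030563/560, 3091689/560, 74200779/4480, …
ICs: h(0) = 0, h′(0) = 3.

f: a_k = -1, -3, -9, -27, -81, -243, -729, -2187, -6561, -19683, …
g: a_k = 0, -3, 0, 9/2, 0, -81/40, 0, 243/560, 0, -243/4480, …
h₀=f·g: eliminate ⇒ L₀, order ≤ 1·2.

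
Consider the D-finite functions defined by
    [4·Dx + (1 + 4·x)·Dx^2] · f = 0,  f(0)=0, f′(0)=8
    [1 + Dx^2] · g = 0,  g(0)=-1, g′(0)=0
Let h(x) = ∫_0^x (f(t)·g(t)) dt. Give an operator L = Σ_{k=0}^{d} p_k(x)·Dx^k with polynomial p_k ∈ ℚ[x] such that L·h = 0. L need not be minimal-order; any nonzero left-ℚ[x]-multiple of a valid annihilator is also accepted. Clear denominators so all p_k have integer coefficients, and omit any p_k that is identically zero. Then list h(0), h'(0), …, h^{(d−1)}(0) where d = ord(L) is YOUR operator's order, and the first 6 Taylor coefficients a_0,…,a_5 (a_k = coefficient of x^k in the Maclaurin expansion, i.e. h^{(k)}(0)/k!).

f: a_k = 0, 8, -16, 128/3, -128, 2048/5, …
g: a_k = -1, 0, 1/2, 0, -1/24, 0, …
Product ⇒ symmetric product L₀, ord ≤ 4.
h=∫₀ˣh₀: take L = L₀·Dx.
L = (-147 - 144·x - 224·x^2 + 256·x^3 + 256·x^4)·Dx + (-56 - 160·x + 384·x^2 + 512·x^3)·Dx^2 + (-150 - 160·x - 192·x^2 + 512·x^3 + 512·x^4)·Dx^3 + (-56 - 160·x + 384·x^2 + 512·x^3)·Dx^4 + (-3 - 16·x + 32·x^2 + 256·x^3 + 256·x^4)·Dx^5  (order 5).
h: a_k = 0, 0, -4, 16/3, -29/3, 24, …
ICs: h(0) = 0, h′(0) = 0, h′′(0) = -8, h′′′(0) = 32, h′′′′(0) = -232.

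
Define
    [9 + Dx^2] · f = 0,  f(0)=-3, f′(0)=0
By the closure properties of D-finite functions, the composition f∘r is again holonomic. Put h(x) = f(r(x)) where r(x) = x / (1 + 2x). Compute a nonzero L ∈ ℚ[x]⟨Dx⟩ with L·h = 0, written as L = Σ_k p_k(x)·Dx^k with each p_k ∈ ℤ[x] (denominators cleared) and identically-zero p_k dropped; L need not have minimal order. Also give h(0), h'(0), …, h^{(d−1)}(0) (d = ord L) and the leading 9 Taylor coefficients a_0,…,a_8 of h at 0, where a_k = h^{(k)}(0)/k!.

f: a_k = -3, 0, 27/2, 0, -81/8, 0, 243/80, 0, -2187/4480, …
f∘r: x↦r, Dx↦Dx/r' in L_f ⇒ L₀.
L = 9 + (4 + 24·x + 48·x^2 + 32·x^3)·Dx + (1 + 8·x + 24·x^2 + 32·x^3 + 16·x^4)·Dx^2  (order 2).
h: a_k = -3, 0, 27/2, -54, 1215/8, -351, 54243/80, -20169/20, 566865/896, …
ICs: h(0) = -3, h′(0) = 0.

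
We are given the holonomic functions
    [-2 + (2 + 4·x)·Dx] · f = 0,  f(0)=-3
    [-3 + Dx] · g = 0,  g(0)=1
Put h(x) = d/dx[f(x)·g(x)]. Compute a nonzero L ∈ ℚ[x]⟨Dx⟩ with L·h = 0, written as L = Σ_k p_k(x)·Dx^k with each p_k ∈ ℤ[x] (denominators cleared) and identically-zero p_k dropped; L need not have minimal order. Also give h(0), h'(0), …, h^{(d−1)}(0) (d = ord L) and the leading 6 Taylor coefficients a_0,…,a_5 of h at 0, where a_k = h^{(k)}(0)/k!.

f: a_k = -3, -3, 3/2, -3/2, 15/8, -21/8, …
g: a_k = 1, 3, 9/2, 9/2, 27/8, 81/40, …
h₀=f·g: eliminate ⇒ L₀, order ≤ 1·1.
Differentiate: ansatz ord ≤ ord L₀ ⇒ L.
L = (7 + 24·x + 18·x^2) + (-2 - 7·x - 6·x^2)·Dx  (order 1).
h: a_k = -12, -42, -72, -78, -66, -189/5, …
ICs: h(0) = -12.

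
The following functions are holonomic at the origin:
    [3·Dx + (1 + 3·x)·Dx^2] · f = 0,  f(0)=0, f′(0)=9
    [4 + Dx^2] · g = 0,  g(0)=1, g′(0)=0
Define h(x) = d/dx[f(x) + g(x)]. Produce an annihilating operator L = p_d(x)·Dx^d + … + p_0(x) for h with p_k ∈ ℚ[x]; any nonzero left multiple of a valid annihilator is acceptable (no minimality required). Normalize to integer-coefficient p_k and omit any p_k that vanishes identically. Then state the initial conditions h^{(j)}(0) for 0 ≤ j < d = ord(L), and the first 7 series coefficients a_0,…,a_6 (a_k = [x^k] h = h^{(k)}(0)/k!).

L = (348 + 144·x + 216·x^2) + (44 + 180·x + 216·x^2 + 216·x^3)·Dx + (87 + 36·x + 54·x^2)·Dx^2 + (11 + 45·x + 54·x^2 + 54·x^3)·Dx^3  (order 3).
h: a_k = 9, -31, 81, -721/3, 729, -32813/15, 6561, …
ICs: h(0) = 9, h′(0) = -31, h′′(0) = 162.

f: a_k = 0, 9, -27/2, 27, -243/4, 729/5, -729/2, …
g: a_k = 1, 0, -2, 0, 2/3, 0, -4/45, …
Sum ⇒ L₀ = lclm(L_f,L_g) in ℚ(x)⟨Dx⟩.
Differentiate: ansatz ord ≤ ord L₀ ⇒ L.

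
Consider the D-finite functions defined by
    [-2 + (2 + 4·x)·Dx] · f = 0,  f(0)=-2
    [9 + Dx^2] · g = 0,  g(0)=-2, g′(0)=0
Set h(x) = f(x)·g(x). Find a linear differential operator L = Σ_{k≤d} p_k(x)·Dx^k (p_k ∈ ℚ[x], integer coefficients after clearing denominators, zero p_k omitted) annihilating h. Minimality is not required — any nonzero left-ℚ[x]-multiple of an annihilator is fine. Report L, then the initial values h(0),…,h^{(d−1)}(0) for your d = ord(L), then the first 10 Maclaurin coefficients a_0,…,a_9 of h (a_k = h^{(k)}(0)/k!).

L = (12 + 36·x + 36·x^2) + (-2 - 4·x)·Dx + (1 + 4·x + 4·x^2)·Dx^2  (order 2).
h: a_k = 4, 4, -20, -16, 20, 8, -24/5, -24/5, 156/35, -152/35, …
ICs: h(0) = 4, h′(0) = 4.

f: a_k = -2, -2, 1, -1, 5/4, -7/4, 21/8, -33/8, 429/64, -715/64, …
g: a_k = -2, 0, 9, 0, -27/4, 0, 81/40, 0, -729/2240, 0, …
Sym-product of L_f,L_g gives L₀ (≤ ord 2).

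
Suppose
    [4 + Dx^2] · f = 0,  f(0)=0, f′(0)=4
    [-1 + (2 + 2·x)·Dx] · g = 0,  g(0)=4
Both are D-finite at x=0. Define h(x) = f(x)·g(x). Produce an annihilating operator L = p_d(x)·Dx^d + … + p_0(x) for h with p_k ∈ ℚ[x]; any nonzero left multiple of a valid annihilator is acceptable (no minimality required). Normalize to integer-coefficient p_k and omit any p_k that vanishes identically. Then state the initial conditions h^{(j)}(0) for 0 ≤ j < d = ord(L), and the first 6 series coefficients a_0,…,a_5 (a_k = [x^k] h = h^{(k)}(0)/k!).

L = (19 + 32·x + 16·x^2) + (-4 - 4·x)·Dx + (4 + 8·x + 4·x^2)·Dx^2  (order 2).
h: a_k = 0, 16, 8, -38/3, -13/3, 341/120, …
ICs: h(0) = 0, h′(0) = 16.

f: a_k = 0, 4, 0, -8/3, 0, 8/15, …
g: a_k = 4, 2, -1/2, 1/4, -5/32, 7/64, …
h₀=f·g: eliminate ⇒ L₀, order ≤ 2·1.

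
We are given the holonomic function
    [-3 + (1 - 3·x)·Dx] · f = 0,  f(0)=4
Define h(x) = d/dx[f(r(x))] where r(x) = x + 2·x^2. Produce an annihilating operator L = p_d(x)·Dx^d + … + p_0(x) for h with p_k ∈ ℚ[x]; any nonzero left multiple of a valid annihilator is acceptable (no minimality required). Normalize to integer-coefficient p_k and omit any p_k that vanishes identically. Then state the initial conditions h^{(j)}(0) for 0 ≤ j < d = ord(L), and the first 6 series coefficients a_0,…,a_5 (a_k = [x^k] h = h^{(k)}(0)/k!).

L = (10 + 36·x + 72·x^2) + (-1 - x + 18·x^2 + 24·x^3)·Dx  (order 1).
h: a_k = 12, 120, 756, 4464, 24300, 127656, …
ICs: h(0) = 12.

f: a_k = 4, 12, 36, 108, 324, 972, …
Substitute x→r, Dx→(1/r')Dx; clear ⇒ L₀.
Derive L from L₀ (diff closure).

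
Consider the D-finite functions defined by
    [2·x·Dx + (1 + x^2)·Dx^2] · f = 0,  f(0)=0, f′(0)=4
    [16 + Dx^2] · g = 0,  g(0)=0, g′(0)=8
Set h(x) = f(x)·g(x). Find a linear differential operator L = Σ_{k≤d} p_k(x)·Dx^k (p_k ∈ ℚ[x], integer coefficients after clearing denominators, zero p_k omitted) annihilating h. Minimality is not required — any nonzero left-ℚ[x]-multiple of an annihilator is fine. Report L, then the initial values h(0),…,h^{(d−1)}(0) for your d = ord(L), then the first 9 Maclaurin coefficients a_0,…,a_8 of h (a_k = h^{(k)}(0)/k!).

L = (5440 + 19136·x^2 + 25856·x^4 + 16384·x^6 + 4096·x^8) + (1152·x + 3200·x^3 + 3072·x^5 + 1024·x^7)·Dx + (612 + 2252·x^2 + 3168·x^4 + 2048·x^6 + 512·x^8)·Dx^2 + (72·x + 200·x^3 + 192·x^5 + 64·x^7)·Dx^3 + (17 + 66·x^2 + 97·x^4 + 64·x^6 + 16·x^8)·Dx^4  (order 4).
h: a_k = 0, 0, 32, 0, -96, 0, 928/9, 0, -352/5, …
ICs: h(0) = 0, h′(0) = 0, h′′(0) = 64, h′′′(0) = 0.

f: a_k = 0, 4, 0, -4/3, 0, 4/5, 0, -4/7, 0, …
g: a_k = 0, 8, 0, -64/3, 0, 256/15, 0, -2048/315, 0, …
Product ⇒ symmetric product L₀, ord ≤ 4.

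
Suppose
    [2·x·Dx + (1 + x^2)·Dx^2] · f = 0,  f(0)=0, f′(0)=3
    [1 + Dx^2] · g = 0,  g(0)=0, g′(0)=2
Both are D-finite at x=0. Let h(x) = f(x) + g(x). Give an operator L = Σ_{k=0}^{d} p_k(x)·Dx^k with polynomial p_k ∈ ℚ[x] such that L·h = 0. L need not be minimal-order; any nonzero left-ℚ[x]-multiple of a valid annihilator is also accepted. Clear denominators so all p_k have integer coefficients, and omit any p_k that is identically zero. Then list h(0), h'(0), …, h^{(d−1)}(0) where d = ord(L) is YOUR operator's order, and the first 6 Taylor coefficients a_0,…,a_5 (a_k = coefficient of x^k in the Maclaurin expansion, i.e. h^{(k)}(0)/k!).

L = (-22·x + 28·x^3 + 2·x^5)·Dx + (-1 + 7·x^2 + 9·x^4 + x^6)·Dx^2 + (-22·x + 28·x^3 + 2·x^5)·Dx^3 + (-1 + 7·x^2 + 9·x^4 + x^6)·Dx^4  (order 4).
h: a_k = 0, 5, 0, -4/3, 0, 37/60, …
ICs: h(0) = 0, h′(0) = 5, h′′(0) = 0, h′′′(0) = -8.

f: a_k = 0, 3, 0, -1, 0, 3/5, …
g: a_k = 0, 2, 0, -1/3, 0, 1/60, …
f+g: L₀ = lclm(L_f,L_g), ord ≤ 2+2.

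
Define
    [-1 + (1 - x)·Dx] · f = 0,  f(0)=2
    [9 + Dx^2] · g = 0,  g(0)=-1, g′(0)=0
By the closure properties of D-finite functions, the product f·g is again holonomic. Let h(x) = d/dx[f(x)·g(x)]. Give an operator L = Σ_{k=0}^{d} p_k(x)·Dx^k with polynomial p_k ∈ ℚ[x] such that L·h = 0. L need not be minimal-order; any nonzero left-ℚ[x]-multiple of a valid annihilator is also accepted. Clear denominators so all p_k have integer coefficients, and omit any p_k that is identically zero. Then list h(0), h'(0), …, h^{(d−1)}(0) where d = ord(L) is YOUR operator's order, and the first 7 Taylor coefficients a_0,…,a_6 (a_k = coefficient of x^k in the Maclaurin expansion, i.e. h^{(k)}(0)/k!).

L = (7 - 18·x + 9·x^2) + (-2 + 2·x)·Dx + (1 - 2·x + x^2)·Dx^2  (order 2).
h: a_k = -2, 14, 21, 1, 5/4, 273/20, 637/40, …
ICs: h(0) = -2, h′(0) = 14.

f: a_k = 2, 2, 2, 2, 2, 2, 2, …
g: a_k = -1, 0, 9/2, 0, -27/8, 0, 81/80, …
f·g: L₀ = L_f ⊗_s L_g, ord ≤ 1·2.
h=h₀': d/dx-closure on L₀ ⇒ L.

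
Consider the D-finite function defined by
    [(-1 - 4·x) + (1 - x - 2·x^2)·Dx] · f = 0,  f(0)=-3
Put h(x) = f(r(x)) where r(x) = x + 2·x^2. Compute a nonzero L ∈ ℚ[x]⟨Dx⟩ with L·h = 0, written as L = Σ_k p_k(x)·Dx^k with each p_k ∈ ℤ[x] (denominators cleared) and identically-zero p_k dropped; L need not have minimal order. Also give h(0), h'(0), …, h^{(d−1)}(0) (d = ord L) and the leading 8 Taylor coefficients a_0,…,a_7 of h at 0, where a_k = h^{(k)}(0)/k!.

L = (1 + 8·x + 24·x^2 + 32·x^3) + (-1 + x + 4·x^2 + 8·x^3 + 8·x^4)·Dx  (order 1).
h: a_k = -3, -3, -15, -51, -159, -507, -1671, -5379, …
ICs: h(0) = -3.

f: a_k = -3, -3, -9, -15, -33, -63, -129, -255, …
f∘r: x↦r, Dx↦Dx/r' in L_f ⇒ L₀.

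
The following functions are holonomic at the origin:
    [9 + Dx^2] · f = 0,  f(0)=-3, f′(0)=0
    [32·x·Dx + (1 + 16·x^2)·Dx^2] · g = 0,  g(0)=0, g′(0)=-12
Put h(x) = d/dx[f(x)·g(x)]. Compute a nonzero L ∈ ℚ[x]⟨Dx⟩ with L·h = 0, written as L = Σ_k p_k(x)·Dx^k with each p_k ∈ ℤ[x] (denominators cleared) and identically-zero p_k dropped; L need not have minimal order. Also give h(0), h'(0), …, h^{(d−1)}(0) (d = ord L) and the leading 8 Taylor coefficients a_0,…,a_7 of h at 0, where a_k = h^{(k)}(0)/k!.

f: a_k = -3, 0, 27/2, 0, -81/8, 0, 243/80, 0, …
g: a_k = 0, -12, 0, 64, 0, -3072/5, 0, 49152/7, …
Product ⇒ symmetric product L₀, ord ≤ 4.
Derive L from L₀ (diff closure).
L = (2922993 + 113986656·x^2 + 3239661312·x^4 + 5952061440·x^6 + 4156489728·x^8 - 7644119040·x^10 + 110075314176·x^12) + (1760832·x + 128480256·x^3 + 1888911360·x^5 + 5308416000·x^7 + 15288238080·x^9 + 48922361856·x^11)·Dx + (341202 + 13887168·x^2 + 389230080·x^4 + 940474368·x^6 + 1603141632·x^8 + 3737124864·x^10 + 24461180928·x^12)·Dx^2 + (195648·x + 14275584·x^3 + 209879040·x^5 + 589824000·x^7 + 1698693120·x^9 + 5435817984·x^11)·Dx^3 + (1825 + 135776·x^2 + 3251968·x^4 + 31014912·x^6 + 126812160·x^8 + 509607936·x^10 + 1358954496·x^12)·Dx^4  (order 4).
h: a_k = 36, 0, -1062, 0, 28287/2, 0, -4206159/20, 0, …
ICs: h(0) = 36, h′(0) = 0, h′′(0) = -2124, h′′′(0) = 0.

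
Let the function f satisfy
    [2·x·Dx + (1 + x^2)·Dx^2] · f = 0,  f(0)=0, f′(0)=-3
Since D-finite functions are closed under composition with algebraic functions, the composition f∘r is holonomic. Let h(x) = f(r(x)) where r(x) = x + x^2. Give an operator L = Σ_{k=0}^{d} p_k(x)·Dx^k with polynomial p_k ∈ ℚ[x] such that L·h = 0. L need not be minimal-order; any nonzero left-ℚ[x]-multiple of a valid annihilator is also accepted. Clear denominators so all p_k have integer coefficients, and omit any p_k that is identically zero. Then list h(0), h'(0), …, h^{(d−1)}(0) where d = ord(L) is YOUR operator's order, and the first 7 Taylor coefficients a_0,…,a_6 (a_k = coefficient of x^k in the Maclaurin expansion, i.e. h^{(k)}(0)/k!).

f: a_k = 0, -3, 0, 1, 0, -3/5, 0, …
f∘r: x↦r, Dx↦Dx/r' in L_f ⇒ L₀.
L = (-2 + 2·x + 8·x^2 + 12·x^3 + 6·x^4)·Dx + (1 + 2·x + x^2 + 4·x^3 + 5·x^4 + 2·x^5)·Dx^2  (order 2).
h: a_k = 0, -3, -3, 1, 3, 12/5, -2, …
ICs: h(0) = 0, h′(0) = -3.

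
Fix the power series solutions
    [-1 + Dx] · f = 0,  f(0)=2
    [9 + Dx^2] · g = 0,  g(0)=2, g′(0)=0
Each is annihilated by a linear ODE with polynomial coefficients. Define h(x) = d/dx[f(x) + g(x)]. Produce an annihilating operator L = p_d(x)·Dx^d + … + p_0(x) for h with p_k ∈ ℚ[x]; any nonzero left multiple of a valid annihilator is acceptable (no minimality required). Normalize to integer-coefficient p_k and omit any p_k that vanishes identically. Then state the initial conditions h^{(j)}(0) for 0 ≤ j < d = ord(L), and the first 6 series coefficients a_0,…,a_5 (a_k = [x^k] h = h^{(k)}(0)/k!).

L = 9 - 9·Dx + Dx^2 - Dx^3  (order 3).
h: a_k = 2, -16, 1, 82/3, 1/12, -182/15, …
ICs: h(0) = 2, h′(0) = -16, h′′(0) = 2.

f: a_k = 2, 2, 1, 1/3, 1/12, 1/60, …
g: a_k = 2, 0, -9, 0, 27/4, 0, …
L₀ := lclm(L_f,L_g); ord L₀ ≤ 1+2.
Differentiate: ansatz ord ≤ ord L₀ ⇒ L.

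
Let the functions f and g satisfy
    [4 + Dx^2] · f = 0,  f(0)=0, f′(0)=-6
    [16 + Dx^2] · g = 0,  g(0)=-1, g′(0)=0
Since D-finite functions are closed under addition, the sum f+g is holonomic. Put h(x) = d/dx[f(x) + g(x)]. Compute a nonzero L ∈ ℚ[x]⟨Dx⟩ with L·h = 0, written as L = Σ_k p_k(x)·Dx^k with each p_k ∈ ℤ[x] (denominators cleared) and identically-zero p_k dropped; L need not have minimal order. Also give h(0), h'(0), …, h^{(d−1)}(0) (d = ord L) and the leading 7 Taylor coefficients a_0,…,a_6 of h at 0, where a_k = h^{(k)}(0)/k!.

f: a_k = 0, -6, 0, 4, 0, -4/5, 0, …
g: a_k = -1, 0, 8, 0, -32/3, 0, 256/45, …
Weyl lclm of L_f,L_g ⇒ L₀ (ord ≤ 4).
h₀' ⇒ L via d/dx closure of L₀.
L = 64 + 20·Dx^2 + Dx^4  (order 4).
h: a_k = -6, 16, 12, -128/3, -4, 512/15, 8/15, …
ICs: h(0) = -6, h′(0) = 16, h′′(0) = 24, h′′′(0) = -256.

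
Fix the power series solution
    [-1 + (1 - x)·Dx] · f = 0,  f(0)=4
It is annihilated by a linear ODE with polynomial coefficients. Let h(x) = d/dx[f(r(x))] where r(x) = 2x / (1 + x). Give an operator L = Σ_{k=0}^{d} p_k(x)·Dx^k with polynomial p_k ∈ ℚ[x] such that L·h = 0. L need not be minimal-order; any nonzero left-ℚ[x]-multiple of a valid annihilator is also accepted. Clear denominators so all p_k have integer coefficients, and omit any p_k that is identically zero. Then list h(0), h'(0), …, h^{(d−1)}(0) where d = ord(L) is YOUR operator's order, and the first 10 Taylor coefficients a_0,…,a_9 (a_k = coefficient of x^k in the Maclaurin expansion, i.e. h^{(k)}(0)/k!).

L = 2 + (-1 + x)·Dx  (order 1).
h: a_k = 8, 16, 24, 32, 40, 48, 56, 64, 72, 80, …
ICs: h(0) = 8.

f: a_k = 4, 4, 4, 4, 4, 4, 4, 4, 4, 4, …
h₀=f(r): pull back L_f along r ⇒ L₀.
h₀' ⇒ L via d/dx closure of L₀.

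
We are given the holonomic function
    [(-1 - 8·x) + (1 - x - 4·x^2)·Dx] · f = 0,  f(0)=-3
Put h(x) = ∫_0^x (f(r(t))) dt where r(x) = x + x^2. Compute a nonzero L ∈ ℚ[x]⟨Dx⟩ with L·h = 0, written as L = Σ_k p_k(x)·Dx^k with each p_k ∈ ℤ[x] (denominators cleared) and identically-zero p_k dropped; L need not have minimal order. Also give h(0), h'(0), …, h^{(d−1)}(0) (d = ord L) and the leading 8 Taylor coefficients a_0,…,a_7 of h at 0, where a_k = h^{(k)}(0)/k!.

f: a_k = -3, -3, -15, -27, -87, -195, -543, -1323, …
Substitute x→r, Dx→(1/r')Dx; clear ⇒ L₀.
Integrate: L := L₀·Dx.
L = (1 + 10·x + 24·x^2 + 16·x^3)·Dx + (-1 + x + 5·x^2 + 8·x^3 + 4·x^4)·Dx^2  (order 2).
h: a_k = 0, -3, -3/2, -6, -57/4, -183/5, -104, -2067/7, …
ICs: h(0) = 0, h′(0) = -3.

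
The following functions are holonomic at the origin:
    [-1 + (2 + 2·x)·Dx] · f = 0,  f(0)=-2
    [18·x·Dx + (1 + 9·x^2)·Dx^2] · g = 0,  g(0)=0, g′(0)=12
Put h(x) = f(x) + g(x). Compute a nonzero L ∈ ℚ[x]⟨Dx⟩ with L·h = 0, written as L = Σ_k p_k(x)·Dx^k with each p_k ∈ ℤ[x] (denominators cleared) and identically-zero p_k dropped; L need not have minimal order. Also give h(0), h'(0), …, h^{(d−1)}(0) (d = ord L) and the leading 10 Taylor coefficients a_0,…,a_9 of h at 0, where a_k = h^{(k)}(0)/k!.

f: a_k = -2, -1, 1/4, -1/8, 5/64, -7/128, 21/512, -33/1024, 429/16384, -715/32768, …
g: a_k = 0, 12, 0, -36, 0, 972/5, 0, -8748/7, 0, 8748, …
L₀ := lclm(L_f,L_g); ord L₀ ≤ 1+2.
L = (-36 - 90·x + 972·x^2 + 486·x^3)·Dx + (-75 - 144·x + 1818·x^2 + 3888·x^3 + 1701·x^4)·Dx^2 + (-2 + 70·x + 108·x^2 + 684·x^3 + 1134·x^4 + 486·x^5)·Dx^3  (order 3).
h: a_k = -2, 11, 1/4, -289/8, 5/64, 124381/640, 21/512, -8958183/7168, 429/16384, 286653749/32768, …
ICs: h(0) = -2, h′(0) = 11, h′′(0) = 1/2.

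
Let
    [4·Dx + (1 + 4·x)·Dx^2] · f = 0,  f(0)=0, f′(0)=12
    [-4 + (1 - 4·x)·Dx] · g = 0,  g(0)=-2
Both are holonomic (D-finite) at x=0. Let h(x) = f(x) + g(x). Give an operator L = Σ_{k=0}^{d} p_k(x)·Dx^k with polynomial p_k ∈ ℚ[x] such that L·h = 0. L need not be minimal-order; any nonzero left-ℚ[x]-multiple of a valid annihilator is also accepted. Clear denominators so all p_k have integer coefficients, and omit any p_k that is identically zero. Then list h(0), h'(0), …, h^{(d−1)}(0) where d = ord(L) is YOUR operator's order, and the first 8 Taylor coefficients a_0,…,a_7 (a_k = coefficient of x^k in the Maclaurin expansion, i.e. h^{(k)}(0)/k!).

f: a_k = 0, 12, -24, 64, -192, 3072/5, -2048, 49152/7, …
g: a_k = -2, -8, -32, -128, -512, -2048, -8192, -32768, …
Sum ⇒ L₀ = lclm(L_f,L_g) in ℚ(x)⟨Dx⟩.
L = (-160 - 128·x)·Dx + (-16 - 256·x - 256·x^2)·Dx^2 + (3 + 4·x - 48·x^2 - 64·x^3)·Dx^3  (order 3).
h: a_k = -2, 4, -56, -64, -704, -7168/5, -10240, -180224/7, …
ICs: h(0) = -2, h′(0) = 4, h′′(0) = -112.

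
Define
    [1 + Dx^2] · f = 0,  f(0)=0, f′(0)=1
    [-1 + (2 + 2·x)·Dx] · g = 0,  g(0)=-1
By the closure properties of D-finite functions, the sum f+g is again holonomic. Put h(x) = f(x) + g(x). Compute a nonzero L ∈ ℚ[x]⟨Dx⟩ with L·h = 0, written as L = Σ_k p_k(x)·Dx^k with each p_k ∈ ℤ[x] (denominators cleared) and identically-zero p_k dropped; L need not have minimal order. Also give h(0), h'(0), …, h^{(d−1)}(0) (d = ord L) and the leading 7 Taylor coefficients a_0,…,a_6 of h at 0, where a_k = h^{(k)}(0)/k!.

f: a_k = 0, 1, 0, -1/6, 0, 1/120, 0, …
g: a_k = -1, -1/2, 1/8, -1/16, 5/128, -7/256, 21/1024, …
Weyl lclm of L_f,L_g ⇒ L₀ (ord ≤ 3).
L = (-7 - 8·x - 4·x^2) + (6 + 22·x + 24·x^2 + 8·x^3)·Dx + (-7 - 8·x - 4·x^2)·Dx^2 + (6 + 22·x + 24·x^2 + 8·x^3)·Dx^3  (order 3).
h: a_k = -1, 1/2, 1/8, -11/48, 5/128, -73/3840, 21/1024, …
ICs: h(0) = -1, h′(0) = 1/2, h′′(0) = 1/4.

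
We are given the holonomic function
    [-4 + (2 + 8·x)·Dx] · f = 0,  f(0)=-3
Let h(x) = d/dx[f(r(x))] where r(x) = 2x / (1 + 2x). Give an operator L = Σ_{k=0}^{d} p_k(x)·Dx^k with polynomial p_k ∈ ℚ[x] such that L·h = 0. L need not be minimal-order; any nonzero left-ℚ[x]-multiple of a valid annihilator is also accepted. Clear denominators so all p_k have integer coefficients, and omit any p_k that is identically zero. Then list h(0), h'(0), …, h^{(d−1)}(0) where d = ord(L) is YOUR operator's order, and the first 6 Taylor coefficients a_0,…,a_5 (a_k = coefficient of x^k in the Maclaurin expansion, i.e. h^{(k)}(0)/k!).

f: a_k = -3, -6, 6, -12, 30, -84, …
f∘r: x↦r, Dx↦Dx/r' in L_f ⇒ L₀.
Differentiate: ansatz ord ≤ ord L₀ ⇒ L.
L = (-8 - 40·x) + (-1 - 12·x - 20·x^2)·Dx  (order 1).
h: a_k = -12, 96, -720, 5760, -48960, 433152, …
ICs: h(0) = -12.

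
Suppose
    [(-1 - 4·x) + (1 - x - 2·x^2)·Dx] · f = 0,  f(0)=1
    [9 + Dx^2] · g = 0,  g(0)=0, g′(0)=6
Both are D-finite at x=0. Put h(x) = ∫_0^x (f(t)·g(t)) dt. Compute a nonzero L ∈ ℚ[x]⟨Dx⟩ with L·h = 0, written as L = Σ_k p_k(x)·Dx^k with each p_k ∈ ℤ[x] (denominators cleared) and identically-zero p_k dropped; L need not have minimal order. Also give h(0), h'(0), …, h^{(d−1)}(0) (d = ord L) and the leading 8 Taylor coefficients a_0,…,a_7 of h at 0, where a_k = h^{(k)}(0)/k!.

f: a_k = 1, 1, 3, 5, 11, 21, 43, 85, …
g: a_k = 0, 6, 0, -9, 0, 81/20, 0, -243/280, …
f·g: L₀ = L_f ⊗_s L_g, ord ≤ 1·2.
h=∫h₀ ⇒ L = L₀·Dx.
L = (-5 + 9·x + 18·x^2)·Dx + (2 + 8·x)·Dx^2 + (-1 + x + 2·x^2)·Dx^3  (order 3).
h: a_k = 0, 0, 3, 2, 9/4, 21/5, 287/40, 243/20, …
ICs: h(0) = 0, h′(0) = 0, h′′(0) = 6.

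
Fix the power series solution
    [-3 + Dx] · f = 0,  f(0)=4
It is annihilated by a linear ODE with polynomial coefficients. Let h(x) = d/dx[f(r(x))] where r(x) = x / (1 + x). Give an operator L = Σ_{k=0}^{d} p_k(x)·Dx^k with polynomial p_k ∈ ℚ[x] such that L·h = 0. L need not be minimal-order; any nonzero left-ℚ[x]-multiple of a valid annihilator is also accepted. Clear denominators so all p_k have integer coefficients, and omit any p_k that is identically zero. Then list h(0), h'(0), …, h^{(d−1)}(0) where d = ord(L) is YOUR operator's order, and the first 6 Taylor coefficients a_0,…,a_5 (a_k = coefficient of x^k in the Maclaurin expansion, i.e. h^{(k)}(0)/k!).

L = (1 - 2·x) + (-1 - 2·x - x^2)·Dx  (order 1).
h: a_k = 12, 12, -18, 6, 21/2, -207/10, …
ICs: h(0) = 12.

f: a_k = 4, 12, 18, 18, 27/2, 81/10, …
Substitute x→r, Dx→(1/r')Dx; clear ⇒ L₀.
h₀' ⇒ L via d/dx closure of L₀.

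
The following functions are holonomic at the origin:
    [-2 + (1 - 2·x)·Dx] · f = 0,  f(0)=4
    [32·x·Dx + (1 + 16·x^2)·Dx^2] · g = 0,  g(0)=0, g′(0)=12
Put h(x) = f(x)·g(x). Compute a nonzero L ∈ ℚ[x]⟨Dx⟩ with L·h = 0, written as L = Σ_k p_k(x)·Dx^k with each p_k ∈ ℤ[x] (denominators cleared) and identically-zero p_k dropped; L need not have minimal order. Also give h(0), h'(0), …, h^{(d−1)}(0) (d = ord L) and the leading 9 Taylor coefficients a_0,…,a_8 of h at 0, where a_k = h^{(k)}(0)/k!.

f: a_k = 4, 8, 16, 32, 64, 128, 256, 512, 1024, …
g: a_k = 0, 12, 0, -64, 0, 3072/5, 0, -49152/7, 0, …
f·g: L₀ = L_f ⊗_s L_g, ord ≤ 1·2.
L = 64·x + (4 - 32·x + 128·x^2)·Dx + (-1 + 2·x - 16·x^2 + 32·x^3)·Dx^2  (order 2).
h: a_k = 0, 48, 96, -64, -128, 11008/5, 22016/5, -674816/35, -1349632/35, …
ICs: h(0) = 0, h′(0) = 48.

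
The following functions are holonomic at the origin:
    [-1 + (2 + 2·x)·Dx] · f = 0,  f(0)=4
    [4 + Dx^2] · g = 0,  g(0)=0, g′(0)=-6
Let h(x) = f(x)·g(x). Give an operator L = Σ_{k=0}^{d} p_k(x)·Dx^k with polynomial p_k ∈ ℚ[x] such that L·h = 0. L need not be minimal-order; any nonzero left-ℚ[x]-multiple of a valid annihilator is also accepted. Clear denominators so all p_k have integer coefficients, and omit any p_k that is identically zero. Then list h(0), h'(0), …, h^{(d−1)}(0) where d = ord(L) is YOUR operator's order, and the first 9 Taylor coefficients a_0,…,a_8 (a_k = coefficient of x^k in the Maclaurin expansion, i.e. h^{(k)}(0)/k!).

f: a_k = 4, 2, -1/2, 1/4, -5/32, 7/64, -21/256, 33/512, -429/8192, …
g: a_k = 0, -6, 0, 4, 0, -4/5, 0, 8/105, 0, …
L₀ := L_f ⊗_s L_g (sym. prod.), ord ≤ 2.
L = (19 + 32·x + 16·x^2) + (-4 - 4·x)·Dx + (4 + 8·x + 4·x^2)·Dx^2  (order 2).
h: a_k = 0, -24, -12, 19, 13/2, -341/80, -201/160, 7687/13440, 17/5376, …
ICs: h(0) = 0, h′(0) = -24.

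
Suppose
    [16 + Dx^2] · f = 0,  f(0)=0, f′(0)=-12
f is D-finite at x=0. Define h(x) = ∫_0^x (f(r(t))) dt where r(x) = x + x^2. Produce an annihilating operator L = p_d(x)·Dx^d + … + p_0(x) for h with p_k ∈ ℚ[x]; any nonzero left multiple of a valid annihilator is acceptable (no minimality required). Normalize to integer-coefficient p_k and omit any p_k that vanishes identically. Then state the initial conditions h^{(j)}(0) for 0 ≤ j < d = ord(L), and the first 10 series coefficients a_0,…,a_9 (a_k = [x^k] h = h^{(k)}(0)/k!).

f: a_k = 0, -12, 0, 32, 0, -128/5, 0, 1024/105, 0, -2048/945, …
L₀ from L_f via x↦r, Dx↦r'^{-1}Dx.
h=∫h₀ ⇒ L = L₀·Dx.
L = (16 + 96·x + 192·x^2 + 128·x^3)·Dx - 2·Dx^2 + (1 + 2·x)·Dx^3  (order 3).
h: a_k = 0, 0, -6, -4, 8, 96/5, 176/15, -96/7, -3232/105, -2816/135, …
ICs: h(0) = 0, h′(0) = 0, h′′(0) = -12.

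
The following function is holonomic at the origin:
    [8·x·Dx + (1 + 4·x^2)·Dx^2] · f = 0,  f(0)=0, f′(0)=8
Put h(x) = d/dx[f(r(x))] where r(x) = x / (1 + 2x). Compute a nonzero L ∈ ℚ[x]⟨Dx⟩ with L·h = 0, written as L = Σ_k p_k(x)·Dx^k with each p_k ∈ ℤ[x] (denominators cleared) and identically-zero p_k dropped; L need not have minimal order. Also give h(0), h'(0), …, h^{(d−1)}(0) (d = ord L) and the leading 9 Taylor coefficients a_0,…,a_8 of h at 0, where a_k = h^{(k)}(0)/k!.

L = (4 + 16·x) + (1 + 4·x + 8·x^2)·Dx  (order 1).
h: a_k = 8, -32, 64, 0, -512, 2048, -4096, 0, 32768, …
ICs: h(0) = 8.

f: a_k = 0, 8, 0, -32/3, 0, 128/5, 0, -512/7, 0, …
Substitute x→r, Dx→(1/r')Dx; clear ⇒ L₀.
h=h₀': d/dx-closure on L₀ ⇒ L.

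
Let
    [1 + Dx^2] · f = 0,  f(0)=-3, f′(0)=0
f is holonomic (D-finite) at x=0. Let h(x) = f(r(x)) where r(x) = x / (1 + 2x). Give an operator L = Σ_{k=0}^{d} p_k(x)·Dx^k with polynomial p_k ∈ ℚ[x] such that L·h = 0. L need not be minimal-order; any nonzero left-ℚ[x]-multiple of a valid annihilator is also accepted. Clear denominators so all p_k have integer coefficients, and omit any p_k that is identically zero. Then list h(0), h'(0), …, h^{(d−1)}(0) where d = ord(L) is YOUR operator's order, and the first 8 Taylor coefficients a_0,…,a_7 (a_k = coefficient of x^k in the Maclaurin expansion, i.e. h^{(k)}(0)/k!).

L = 1 + (4 + 24·x + 48·x^2 + 32·x^3)·Dx + (1 + 8·x + 24·x^2 + 32·x^3 + 16·x^4)·Dx^2  (order 2).
h: a_k = -3, 0, 3/2, -6, 143/8, -47, 27601/240, -5361/20, …
ICs: h(0) = -3, h′(0) = 0.

f: a_k = -3, 0, 3/2, 0, -1/8, 0, 1/240, 0, …
L₀ from L_f via x↦r, Dx↦r'^{-1}Dx.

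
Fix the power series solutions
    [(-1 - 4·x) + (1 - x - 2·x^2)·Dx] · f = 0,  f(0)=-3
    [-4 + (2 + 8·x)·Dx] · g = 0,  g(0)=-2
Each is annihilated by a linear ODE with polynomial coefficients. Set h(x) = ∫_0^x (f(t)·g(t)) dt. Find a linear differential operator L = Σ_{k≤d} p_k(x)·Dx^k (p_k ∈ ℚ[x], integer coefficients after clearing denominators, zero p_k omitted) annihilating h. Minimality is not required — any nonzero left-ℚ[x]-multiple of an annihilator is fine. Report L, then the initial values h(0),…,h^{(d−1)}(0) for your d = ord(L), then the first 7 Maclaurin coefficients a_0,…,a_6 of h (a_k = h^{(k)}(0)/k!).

f: a_k = -3, -3, -9, -15, -33, -63, -129, …
g: a_k = -2, -4, 4, -8, 20, -56, 168, …
Sym-product of L_f,L_g gives L₀ (≤ ord 1).
h=∫h₀ ⇒ L = L₀·Dx.
L = (3 + 6·x + 12·x^2)·Dx + (-1 - 3·x + 6·x^2 + 8·x^3)·Dx^2  (order 2).
h: a_k = 0, 6, 9, 6, 39/2, 54/5, 63, …
ICs: h(0) = 0, h′(0) = 6.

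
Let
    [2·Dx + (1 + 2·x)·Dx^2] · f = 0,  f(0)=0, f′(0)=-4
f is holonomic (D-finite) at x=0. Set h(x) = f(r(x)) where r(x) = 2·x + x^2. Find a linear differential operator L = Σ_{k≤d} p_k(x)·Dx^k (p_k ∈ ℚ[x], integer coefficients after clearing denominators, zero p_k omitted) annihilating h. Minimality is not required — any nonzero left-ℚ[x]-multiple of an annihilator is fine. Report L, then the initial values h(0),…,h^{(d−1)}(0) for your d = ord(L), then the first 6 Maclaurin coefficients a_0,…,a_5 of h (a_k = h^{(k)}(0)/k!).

L = (3 + 4·x + 2·x^2)·Dx + (1 + 5·x + 6·x^2 + 2·x^3)·Dx^2  (order 2).
h: a_k = 0, -8, 12, -80/3, 68, -928/5, …
ICs: h(0) = 0, h′(0) = -8.

f: a_k = 0, -4, 4, -16/3, 8, -64/5, …
Substitute x→r, Dx→(1/r')Dx; clear ⇒ L₀.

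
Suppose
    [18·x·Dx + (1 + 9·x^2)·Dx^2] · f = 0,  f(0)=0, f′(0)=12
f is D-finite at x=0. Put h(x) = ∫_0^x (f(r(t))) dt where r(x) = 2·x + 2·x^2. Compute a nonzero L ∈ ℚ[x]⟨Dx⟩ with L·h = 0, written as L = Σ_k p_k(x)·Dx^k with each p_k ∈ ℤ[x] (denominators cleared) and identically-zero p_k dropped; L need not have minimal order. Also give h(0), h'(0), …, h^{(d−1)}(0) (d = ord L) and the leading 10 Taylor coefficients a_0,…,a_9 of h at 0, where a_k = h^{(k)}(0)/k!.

L = (-2 + 72·x + 288·x^2 + 432·x^3 + 216·x^4)·Dx^2 + (1 + 2·x + 36·x^2 + 144·x^3 + 180·x^4 + 72·x^5)·Dx^3  (order 3).
h: a_k = 0, 0, 12, 8, -72, -864/5, 4464/5, 30816/7, -85536/7, -117504, …
ICs: h(0) = 0, h′(0) = 0, h′′(0) = 24.

f: a_k = 0, 12, 0, -36, 0, 972/5, 0, -8748/7, 0, 8748, …
Change of var in L_f (x↦r) gives L₀.
h=∫₀ˣh₀: take L = L₀·Dx.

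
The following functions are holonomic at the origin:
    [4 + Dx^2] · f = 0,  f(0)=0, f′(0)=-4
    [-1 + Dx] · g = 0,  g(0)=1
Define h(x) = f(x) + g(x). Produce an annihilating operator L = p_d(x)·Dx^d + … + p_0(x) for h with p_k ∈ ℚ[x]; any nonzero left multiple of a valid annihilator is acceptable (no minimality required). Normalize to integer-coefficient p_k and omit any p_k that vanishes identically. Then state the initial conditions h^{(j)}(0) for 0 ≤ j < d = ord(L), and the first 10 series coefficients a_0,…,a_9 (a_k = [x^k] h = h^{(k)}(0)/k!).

f: a_k = 0, -4, 0, 8/3, 0, -8/15, 0, 16/315, 0, -8/2835, …
g: a_k = 1, 1, 1/2, 1/6, 1/24, 1/120, 1/720, 1/5040, 1/40320, 1/362880, …
Weyl lclm of L_f,L_g ⇒ L₀ (ord ≤ 3).
L = -4 + 4·Dx - Dx^2 + Dx^3  (order 3).
h: a_k = 1, -3, 1/2, 17/6, 1/24, -21/40, 1/720, 257/5040, 1/40320, -341/120960, …
ICs: h(0) = 1, h′(0) = -3, h′′(0) = 1.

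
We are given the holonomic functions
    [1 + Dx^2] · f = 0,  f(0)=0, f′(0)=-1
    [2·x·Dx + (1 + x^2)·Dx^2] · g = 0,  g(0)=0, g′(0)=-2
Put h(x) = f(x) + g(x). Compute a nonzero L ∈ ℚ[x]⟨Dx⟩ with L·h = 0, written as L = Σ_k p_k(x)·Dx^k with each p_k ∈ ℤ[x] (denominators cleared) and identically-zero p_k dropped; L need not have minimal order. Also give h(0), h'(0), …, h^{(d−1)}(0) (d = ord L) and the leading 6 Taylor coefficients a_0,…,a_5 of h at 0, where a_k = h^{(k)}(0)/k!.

L = (-22·x + 28·x^3 + 2·x^5)·Dx + (-1 + 7·x^2 + 9·x^4 + x^6)·Dx^2 + (-22·x + 28·x^3 + 2·x^5)·Dx^3 + (-1 + 7·x^2 + 9·x^4 + x^6)·Dx^4  (order 4).
h: a_k = 0, -3, 0, 5/6, 0, -49/120, …
ICs: h(0) = 0, h′(0) = -3, h′′(0) = 0, h′′′(0) = 5.

f: a_k = 0, -1, 0, 1/6, 0, -1/120, …
g: a_k = 0, -2, 0, 2/3, 0, -2/5, …
L₀ := lclm(L_f,L_g); ord L₀ ≤ 2+2.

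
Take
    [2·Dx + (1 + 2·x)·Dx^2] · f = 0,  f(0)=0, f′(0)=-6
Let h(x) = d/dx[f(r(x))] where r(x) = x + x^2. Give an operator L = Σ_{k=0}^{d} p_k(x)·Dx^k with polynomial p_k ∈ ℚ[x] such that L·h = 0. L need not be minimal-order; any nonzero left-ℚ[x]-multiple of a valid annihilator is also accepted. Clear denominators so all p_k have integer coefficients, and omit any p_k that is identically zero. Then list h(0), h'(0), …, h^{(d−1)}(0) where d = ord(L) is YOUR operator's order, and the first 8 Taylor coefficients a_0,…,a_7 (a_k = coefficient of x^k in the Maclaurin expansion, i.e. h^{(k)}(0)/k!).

L = (4·x + 4·x^2) + (1 + 4·x + 6·x^2 + 4·x^3)·Dx  (order 1).
h: a_k = -6, 0, 12, -24, 24, 0, -48, 96, …
ICs: h(0) = -6.

f: a_k = 0, -6, 6, -8, 12, -96/5, 32, -384/7, …
h₀=f(r): pull back L_f along r ⇒ L₀.
Differentiate: ansatz ord ≤ ord L₀ ⇒ L.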